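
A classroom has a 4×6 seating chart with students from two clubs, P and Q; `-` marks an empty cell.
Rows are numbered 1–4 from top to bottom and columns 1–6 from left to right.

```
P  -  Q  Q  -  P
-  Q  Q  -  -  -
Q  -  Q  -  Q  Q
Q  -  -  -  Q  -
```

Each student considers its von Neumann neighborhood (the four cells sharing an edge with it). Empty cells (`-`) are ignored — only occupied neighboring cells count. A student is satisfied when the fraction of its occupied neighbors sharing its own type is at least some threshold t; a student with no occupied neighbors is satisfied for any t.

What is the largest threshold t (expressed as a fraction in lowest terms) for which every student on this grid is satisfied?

(1,1)P — no occupied neighbors
(1,3)Q 2/2
(1,4)Q 1/1
(1,6)P — no occupied neighbors
(2,2)Q 1/1
(2,3)Q 3/3
(3,1)Q 1/1
(3,3)Q 1/1
(3,5)Q 2/2
(3,6)Q 1/1
(4,1)Q 1/1
(4,5)Q 1/1
The smallest same-type fraction is 2/2 at (1,3), which reduces to 1/1. Any threshold above that leaves this student unsatisfied.

1/1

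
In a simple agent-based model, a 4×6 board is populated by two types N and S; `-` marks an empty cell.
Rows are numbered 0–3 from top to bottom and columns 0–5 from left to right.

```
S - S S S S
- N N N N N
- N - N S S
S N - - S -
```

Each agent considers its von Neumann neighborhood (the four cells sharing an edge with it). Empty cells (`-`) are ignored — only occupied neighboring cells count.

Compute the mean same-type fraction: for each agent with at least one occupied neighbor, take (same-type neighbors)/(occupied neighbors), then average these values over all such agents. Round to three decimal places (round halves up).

(0,0)S — no occupied neighbors
(0,2)S 1/2
(0,3)S 2/3
(0,4)S 2/3
(0,5)S 1/2
(1,1)N 2/2
(1,2)N 2/3
(1,3)N 3/4
(1,4)N 2/4
(1,5)N 1/3
(2,1)N 2/2
(2,3)N 1/2
(2,4)S 2/4
(2,5)S 1/2
(3,0)S 0/1
(3,1)N 1/2
(3,4)S 1/1
Sum over 16 agents: 1/2 + 2/3 + 2/3 + 1/2 + 2/2 + 2/3 + 3/4 + 2/4 + 1/3 + 2/2 + 1/2 + 2/4 + 1/2 + 0/1 + 1/2 + 1/1 = 115/12; mean = 115/12 ÷ 16 = 115/192 = 0.598958… → 0.599.

0.599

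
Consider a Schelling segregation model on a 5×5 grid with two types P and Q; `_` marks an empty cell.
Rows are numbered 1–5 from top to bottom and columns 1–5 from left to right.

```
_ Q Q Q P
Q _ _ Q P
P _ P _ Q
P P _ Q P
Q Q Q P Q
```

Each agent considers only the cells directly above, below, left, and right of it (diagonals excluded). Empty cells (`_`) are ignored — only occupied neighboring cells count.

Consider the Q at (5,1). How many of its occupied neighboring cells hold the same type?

1

Occupied neighbors of (5,1): (4,1)=P, (5,2)=Q.
Same type (Q): 1 of 2.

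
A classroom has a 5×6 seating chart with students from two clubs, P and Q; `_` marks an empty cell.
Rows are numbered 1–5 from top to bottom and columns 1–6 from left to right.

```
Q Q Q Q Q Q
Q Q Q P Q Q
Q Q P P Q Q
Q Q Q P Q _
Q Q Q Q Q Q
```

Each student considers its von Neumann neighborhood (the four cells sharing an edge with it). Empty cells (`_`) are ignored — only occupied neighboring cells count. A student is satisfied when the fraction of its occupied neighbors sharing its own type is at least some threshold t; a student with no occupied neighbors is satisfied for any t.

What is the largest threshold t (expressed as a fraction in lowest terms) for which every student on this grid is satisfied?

1/4

Row 1: (1,1)Q 2/2 · (1,2)Q 3/3 · (1,3)Q 3/3 · (1,4)Q 2/3 · (1,5)Q 3/3 · (1,6)Q 2/2
Row 2: (2,1)Q 3/3 · (2,2)Q 4/4 · (2,3)Q 2/4 · (2,4)P 1/4 · (2,5)Q 3/4 · (2,6)Q 3/3
Row 3: (3,1)Q 3/3 · (3,2)Q 3/4 · (3,3)P 1/4 · (3,4)P 3/4 · (3,5)Q 3/4 · (3,6)Q 2/2
Row 4: (4,1)Q 3/3 · (4,2)Q 4/4 · (4,3)Q 2/4 · (4,4)P 1/4 · (4,5)Q 2/3
Row 5: (5,1)Q 2/2 · (5,2)Q 3/3 · (5,3)Q 3/3 · (5,4)Q 2/3 · (5,5)Q 3/3 · (5,6)Q 1/1
The smallest same-type fraction is 1/4 at (2,4), which reduces to 1/4. Any threshold above that leaves this student unsatisfied.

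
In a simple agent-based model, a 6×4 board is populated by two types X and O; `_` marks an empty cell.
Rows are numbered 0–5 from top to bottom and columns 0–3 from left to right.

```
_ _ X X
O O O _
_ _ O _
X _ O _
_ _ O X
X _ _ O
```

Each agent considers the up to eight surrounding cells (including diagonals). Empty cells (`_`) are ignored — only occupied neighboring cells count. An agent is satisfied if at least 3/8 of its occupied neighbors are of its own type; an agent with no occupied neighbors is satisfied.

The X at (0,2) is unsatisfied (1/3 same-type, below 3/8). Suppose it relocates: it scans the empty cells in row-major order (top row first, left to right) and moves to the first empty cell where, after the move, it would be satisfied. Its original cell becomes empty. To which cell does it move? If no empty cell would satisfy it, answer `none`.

(4,0)

Vacating (0,2). Empty cells in order:
  (0,0): 0/2 same-type → still unsatisfied.
  (0,1): 0/3 same-type → still unsatisfied.
  (1,3): 1/3 same-type → still unsatisfied.
  (2,0): 1/3 same-type → still unsatisfied.
  (2,1): 1/6 same-type → still unsatisfied.
  (2,3): 0/3 same-type → still unsatisfied.
  (3,1): 1/4 same-type → still unsatisfied.
  (3,3): 1/4 same-type → still unsatisfied.
  (4,0): 2/2 same-type → satisfied — stop here.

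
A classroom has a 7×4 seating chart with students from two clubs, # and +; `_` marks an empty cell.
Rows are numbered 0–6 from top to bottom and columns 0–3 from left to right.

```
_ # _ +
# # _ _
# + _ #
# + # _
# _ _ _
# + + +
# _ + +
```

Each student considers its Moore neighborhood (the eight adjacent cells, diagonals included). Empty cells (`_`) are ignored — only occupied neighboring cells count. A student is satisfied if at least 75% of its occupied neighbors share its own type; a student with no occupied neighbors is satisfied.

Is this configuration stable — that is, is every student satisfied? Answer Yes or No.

No

(0,1)# 2/2 ✓
(0,3)+ 0/0 ✓
(1,0)# 3/4 ✓
(1,1)# 3/4 ✓
(2,0)# 3/5 ✗
(2,1)+ 1/6 ✗
(2,3)# 1/1 ✓
(3,0)# 2/4 ✗
(3,1)+ 1/5 ✗
(3,2)# 1/3 ✗
(4,0)# 2/4 ✗
(5,0)# 2/3 ✗
(5,1)+ 2/5 ✗
(5,2)+ 4/4 ✓
(5,3)+ 3/3 ✓
(6,0)# 1/2 ✗
(6,2)+ 4/4 ✓
(6,3)+ 3/3 ✓
For instance (2,0) has only 3/5 same-type neighbors, below 3/4.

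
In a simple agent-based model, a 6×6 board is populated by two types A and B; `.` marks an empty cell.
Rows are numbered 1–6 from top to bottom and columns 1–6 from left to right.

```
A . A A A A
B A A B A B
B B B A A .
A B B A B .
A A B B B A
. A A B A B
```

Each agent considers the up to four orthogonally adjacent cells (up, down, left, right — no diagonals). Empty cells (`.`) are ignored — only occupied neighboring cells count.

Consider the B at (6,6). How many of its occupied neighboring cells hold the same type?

0

Occupied neighbors of (6,6): (5,6)=A, (6,5)=A.
Same type (B): 0 of 2.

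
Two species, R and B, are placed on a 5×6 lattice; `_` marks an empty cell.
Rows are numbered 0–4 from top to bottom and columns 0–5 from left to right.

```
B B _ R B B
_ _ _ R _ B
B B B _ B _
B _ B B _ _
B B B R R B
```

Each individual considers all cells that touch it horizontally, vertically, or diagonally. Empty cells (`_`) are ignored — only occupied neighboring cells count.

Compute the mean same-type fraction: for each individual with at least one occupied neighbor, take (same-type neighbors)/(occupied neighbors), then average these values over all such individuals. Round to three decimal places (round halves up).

0.725

(0,0)B 1/1
(0,1)B 1/1
(0,3)R 1/2
(0,4)B 2/4
(0,5)B 2/2
(1,3)R 1/4
(1,5)B 3/3
(2,0)B 2/2
(2,1)B 4/4
(2,2)B 3/4
(2,4)B 2/3
(3,0)B 4/4
(3,2)B 5/6
(3,3)B 4/6
(4,0)B 2/2
(4,1)B 4/4
(4,2)B 3/4
(4,3)R 1/4
(4,4)R 1/3
(4,5)B 0/1
Sum over 20 individuals: 1/1 + 1/1 + 1/2 + 2/4 + 2/2 + 1/4 + 3/3 + 2/2 + 4/4 + 3/4 + 2/3 + 4/4 + 5/6 + 4/6 + 2/2 + 4/4 + 3/4 + 1/4 + 1/3 + 0/1 = 29/2; mean = 29/2 ÷ 20 = 29/40 = 0.725 → 0.725.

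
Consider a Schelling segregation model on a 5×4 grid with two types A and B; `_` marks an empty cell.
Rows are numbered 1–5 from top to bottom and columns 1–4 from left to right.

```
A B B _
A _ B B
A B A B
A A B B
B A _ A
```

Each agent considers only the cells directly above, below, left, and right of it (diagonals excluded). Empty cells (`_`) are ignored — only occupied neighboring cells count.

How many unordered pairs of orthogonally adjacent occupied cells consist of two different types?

Scan each occupied cell's neighbors to the right and below so each pair is counted once.
Row 1: A(1,1)–B(1,2)≠ A(1,1)–A(2,1)= B(1,2)–B(1,3)= B(1,3)–B(2,3)=  → 1/4 unlike.
Row 2: A(2,1)–A(3,1)= B(2,3)–B(2,4)= B(2,3)–A(3,3)≠ B(2,4)–B(3,4)=  → 1/4 unlike.
Row 3: A(3,1)–B(3,2)≠ A(3,1)–A(4,1)= B(3,2)–A(3,3)≠ B(3,2)–A(4,2)≠ A(3,3)–B(3,4)≠ A(3,3)–B(4,3)≠ B(3,4)–B(4,4)=  → 5/7 unlike.
Row 4: A(4,1)–A(4,2)= A(4,1)–B(5,1)≠ A(4,2)–B(4,3)≠ A(4,2)–A(5,2)= B(4,3)–B(4,4)= B(4,4)–A(5,4)≠  → 3/6 unlike.
Row 5: B(5,1)–A(5,2)≠  → 1/1 unlike.
Total adjacent occupied pairs: 22; unlike-type pairs: 11.

11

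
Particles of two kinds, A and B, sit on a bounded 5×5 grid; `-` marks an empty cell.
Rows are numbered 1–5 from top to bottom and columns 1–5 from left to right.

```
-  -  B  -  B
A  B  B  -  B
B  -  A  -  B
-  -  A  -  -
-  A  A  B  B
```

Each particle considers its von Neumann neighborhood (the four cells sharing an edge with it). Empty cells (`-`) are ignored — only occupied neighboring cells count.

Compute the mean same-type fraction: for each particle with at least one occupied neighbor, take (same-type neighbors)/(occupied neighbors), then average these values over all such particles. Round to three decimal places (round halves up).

0.702

Row 1: (1,3)B 1/1 · (1,5)B 1/1
Row 2: (2,1)A 0/2 · (2,2)B 1/2 · (2,3)B 2/3 · (2,5)B 2/2
Row 3: (3,1)B 0/1 · (3,3)A 1/2 · (3,5)B 1/1
Row 4: (4,3)A 2/2
Row 5: (5,2)A 1/1 · (5,3)A 2/3 · (5,4)B 1/2 · (5,5)B 1/1
Sum over 14 particles: 1/1 + 1/1 + 0/2 + 1/2 + 2/3 + 2/2 + 0/1 + 1/2 + 1/1 + 2/2 + 1/1 + 2/3 + 1/2 + 1/1 = 59/6; mean = 59/6 ÷ 14 = 59/84 = 0.702380… → 0.702.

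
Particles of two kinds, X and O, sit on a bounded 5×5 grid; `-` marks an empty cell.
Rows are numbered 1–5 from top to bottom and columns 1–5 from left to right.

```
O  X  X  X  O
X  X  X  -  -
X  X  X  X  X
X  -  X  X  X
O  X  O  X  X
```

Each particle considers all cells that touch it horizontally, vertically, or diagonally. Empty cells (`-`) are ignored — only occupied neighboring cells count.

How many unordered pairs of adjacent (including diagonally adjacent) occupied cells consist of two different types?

10

Scan each occupied cell's neighbors to the right and below (and the two forward diagonals) so each pair is counted once.
Row 1: O(1,1)–X(1,2)≠ O(1,1)–X(2,1)≠ O(1,1)–X(2,2)≠ X(1,2)–X(1,3)= X(1,2)–X(2,2)= X(1,2)–X(2,3)= X(1,2)–X(2,1)= X(1,3)–X(1,4)= X(1,3)–X(2,3)= X(1,3)–X(2,2)= X(1,4)–O(1,5)≠ X(1,4)–X(2,3)=  → 4/12 unlike.
Row 2: X(2,1)–X(2,2)= X(2,1)–X(3,1)= X(2,1)–X(3,2)= X(2,2)–X(2,3)= X(2,2)–X(3,2)= X(2,2)–X(3,3)= X(2,2)–X(3,1)= X(2,3)–X(3,3)= X(2,3)–X(3,4)= X(2,3)–X(3,2)=  → 0/10 unlike.
Row 3: X(3,1)–X(3,2)= X(3,1)–X(4,1)= X(3,2)–X(3,3)= X(3,2)–X(4,3)= X(3,2)–X(4,1)= X(3,3)–X(3,4)= X(3,3)–X(4,3)= X(3,3)–X(4,4)= X(3,4)–X(3,5)= X(3,4)–X(4,4)= X(3,4)–X(4,5)= X(3,4)–X(4,3)= X(3,5)–X(4,5)= X(3,5)–X(4,4)=  → 0/14 unlike.
Row 4: X(4,1)–O(5,1)≠ X(4,1)–X(5,2)= X(4,3)–X(4,4)= X(4,3)–O(5,3)≠ X(4,3)–X(5,4)= X(4,3)–X(5,2)= X(4,4)–X(4,5)= X(4,4)–X(5,4)= X(4,4)–X(5,5)= X(4,4)–O(5,3)≠ X(4,5)–X(5,5)= X(4,5)–X(5,4)=  → 3/12 unlike.
Row 5: O(5,1)–X(5,2)≠ X(5,2)–O(5,3)≠ O(5,3)–X(5,4)≠ X(5,4)–X(5,5)=  → 3/4 unlike.
Total adjacent occupied pairs: 52; unlike-type pairs: 10.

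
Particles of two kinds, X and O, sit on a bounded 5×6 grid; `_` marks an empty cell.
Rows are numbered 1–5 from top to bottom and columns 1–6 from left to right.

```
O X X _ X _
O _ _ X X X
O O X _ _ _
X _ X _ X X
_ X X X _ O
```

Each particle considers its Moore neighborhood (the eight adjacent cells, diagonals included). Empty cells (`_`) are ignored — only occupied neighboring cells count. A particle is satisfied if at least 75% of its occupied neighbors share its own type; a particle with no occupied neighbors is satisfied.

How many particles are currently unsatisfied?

Row 1: (1,1)O 1/2 unhappy · (1,2)X 1/3 unhappy · (1,3)X 2/2 ok · (1,5)X 3/3 ok
Row 2: (2,1)O 3/4 ok · (2,4)X 4/4 ok · (2,5)X 3/3 ok · (2,6)X 2/2 ok
Row 3: (3,1)O 2/3 unhappy · (3,2)O 2/5 unhappy · (3,3)X 2/3 unhappy
Row 4: (4,1)X 1/3 unhappy · (4,3)X 4/5 ok · (4,5)X 2/3 unhappy · (4,6)X 1/2 unhappy
Row 5: (5,2)X 3/3 ok · (5,3)X 3/3 ok · (5,4)X 3/3 ok · (5,6)O 0/2 unhappy
Unsatisfied: (1,1), (1,2), (3,1), (3,2), (3,3), (4,1), (4,5), (4,6), (5,6) — 9 in total.

9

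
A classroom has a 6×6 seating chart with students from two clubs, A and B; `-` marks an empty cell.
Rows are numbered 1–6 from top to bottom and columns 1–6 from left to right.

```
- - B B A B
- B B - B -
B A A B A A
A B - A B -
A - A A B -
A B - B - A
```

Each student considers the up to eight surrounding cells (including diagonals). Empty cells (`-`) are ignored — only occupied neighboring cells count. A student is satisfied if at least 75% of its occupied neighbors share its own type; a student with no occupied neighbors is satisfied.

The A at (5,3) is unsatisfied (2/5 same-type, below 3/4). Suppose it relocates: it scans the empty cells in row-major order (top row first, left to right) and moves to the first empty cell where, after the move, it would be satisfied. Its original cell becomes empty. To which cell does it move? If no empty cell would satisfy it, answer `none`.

none

Vacating (5,3). Empty cells in order:
  (1,1): 0/1 same-type → still unsatisfied.
  (1,2): 0/3 same-type → still unsatisfied.
  (2,1): 1/3 same-type → still unsatisfied.
  (2,4): 3/8 same-type → still unsatisfied.
  (2,6): 3/5 same-type → still unsatisfied.
  (4,3): 4/6 same-type → still unsatisfied.
  (4,6): 2/4 same-type → still unsatisfied.
  (5,2): 3/5 same-type → still unsatisfied.
  (5,6): 1/3 same-type → still unsatisfied.
  (6,3): 1/3 same-type → still unsatisfied.
  (6,5): 2/4 same-type → still unsatisfied.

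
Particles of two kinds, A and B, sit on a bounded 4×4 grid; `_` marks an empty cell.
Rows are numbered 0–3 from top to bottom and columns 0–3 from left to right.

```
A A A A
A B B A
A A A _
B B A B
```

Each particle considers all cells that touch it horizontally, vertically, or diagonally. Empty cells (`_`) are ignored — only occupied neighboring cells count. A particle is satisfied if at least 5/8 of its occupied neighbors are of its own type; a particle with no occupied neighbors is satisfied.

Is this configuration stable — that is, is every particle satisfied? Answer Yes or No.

(0,0)A 2/3 satisfied
(0,1)A 3/5 not
(0,2)A 3/5 not
(0,3)A 2/3 satisfied
(1,0)A 4/5 satisfied
(1,1)B 1/8 not
(1,2)B 1/7 not
(1,3)A 3/4 satisfied
(2,0)A 2/5 not
(2,1)A 4/8 not
(2,2)A 3/7 not
(3,0)B 1/3 not
(3,1)B 1/5 not
(3,2)A 2/4 not
(3,3)B 0/2 not
For instance (0,1) has only 3/5 same-type neighbors, below 5/8.

No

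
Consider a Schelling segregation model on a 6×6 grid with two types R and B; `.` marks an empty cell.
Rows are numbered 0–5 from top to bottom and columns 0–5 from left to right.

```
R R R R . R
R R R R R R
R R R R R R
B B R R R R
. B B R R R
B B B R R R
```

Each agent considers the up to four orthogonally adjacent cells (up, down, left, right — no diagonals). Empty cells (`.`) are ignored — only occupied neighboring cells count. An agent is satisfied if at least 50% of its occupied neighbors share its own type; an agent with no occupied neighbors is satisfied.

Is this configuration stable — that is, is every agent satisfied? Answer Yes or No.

Yes

Row 0: (0,0)R 2/2 satisfied · (0,1)R 3/3 satisfied · (0,2)R 3/3 satisfied · (0,3)R 2/2 satisfied · (0,5)R 1/1 satisfied
Row 1: (1,0)R 3/3 satisfied · (1,1)R 4/4 satisfied · (1,2)R 4/4 satisfied · (1,3)R 4/4 satisfied · (1,4)R 3/3 satisfied · (1,5)R 3/3 satisfied
Row 2: (2,0)R 2/3 satisfied · (2,1)R 3/4 satisfied · (2,2)R 4/4 satisfied · (2,3)R 4/4 satisfied · (2,4)R 4/4 satisfied · (2,5)R 3/3 satisfied
Row 3: (3,0)B 1/2 satisfied · (3,1)B 2/4 satisfied · (3,2)R 2/4 satisfied · (3,3)R 4/4 satisfied · (3,4)R 4/4 satisfied · (3,5)R 3/3 satisfied
Row 4: (4,1)B 3/3 satisfied · (4,2)B 2/4 satisfied · (4,3)R 3/4 satisfied · (4,4)R 4/4 satisfied · (4,5)R 3/3 satisfied
Row 5: (5,0)B 1/1 satisfied · (5,1)B 3/3 satisfied · (5,2)B 2/3 satisfied · (5,3)R 2/3 satisfied · (5,4)R 3/3 satisfied · (5,5)R 2/2 satisfied
All meet the threshold, so the configuration is stable.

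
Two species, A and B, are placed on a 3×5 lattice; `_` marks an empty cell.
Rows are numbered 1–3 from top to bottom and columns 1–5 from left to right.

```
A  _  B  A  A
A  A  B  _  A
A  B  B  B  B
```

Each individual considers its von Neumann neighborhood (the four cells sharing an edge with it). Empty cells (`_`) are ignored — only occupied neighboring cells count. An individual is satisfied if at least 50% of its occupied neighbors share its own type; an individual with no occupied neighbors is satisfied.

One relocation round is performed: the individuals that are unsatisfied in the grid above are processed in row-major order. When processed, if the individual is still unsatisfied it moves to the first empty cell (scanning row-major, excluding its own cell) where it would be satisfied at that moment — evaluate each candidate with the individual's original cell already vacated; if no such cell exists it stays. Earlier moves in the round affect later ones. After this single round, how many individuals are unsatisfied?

1

Initially unsatisfied (in order): (2,2), (3,2).
  (2,2) → (1,2).
  (3,2): now satisfied by earlier moves; stays.
Resulting grid:
A A B A A
A _ B _ A
A B B B B
Unsatisfied now: (1,3).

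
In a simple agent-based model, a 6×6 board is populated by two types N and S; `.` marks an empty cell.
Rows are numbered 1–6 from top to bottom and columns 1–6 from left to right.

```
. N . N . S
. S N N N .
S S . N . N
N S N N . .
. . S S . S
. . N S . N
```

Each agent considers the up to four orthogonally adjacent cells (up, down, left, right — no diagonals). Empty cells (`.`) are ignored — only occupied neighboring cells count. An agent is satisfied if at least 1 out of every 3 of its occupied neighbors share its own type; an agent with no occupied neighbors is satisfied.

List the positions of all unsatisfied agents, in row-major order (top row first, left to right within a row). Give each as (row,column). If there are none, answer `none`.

Row 1: (1,2)N 0/1 not · (1,4)N 1/1 satisfied · (1,6)S 0/0 satisfied
Row 2: (2,2)S 1/3 satisfied · (2,3)N 1/2 satisfied · (2,4)N 4/4 satisfied · (2,5)N 1/1 satisfied
Row 3: (3,1)S 1/2 satisfied · (3,2)S 3/3 satisfied · (3,4)N 2/2 satisfied · (3,6)N 0/0 satisfied
Row 4: (4,1)N 0/2 not · (4,2)S 1/3 satisfied · (4,3)N 1/3 satisfied · (4,4)N 2/3 satisfied
Row 5: (5,3)S 1/3 satisfied · (5,4)S 2/3 satisfied · (5,6)S 0/1 not
Row 6: (6,3)N 0/2 not · (6,4)S 1/2 satisfied · (6,6)N 0/1 not

(1,2), (4,1), (5,6), (6,3), (6,6)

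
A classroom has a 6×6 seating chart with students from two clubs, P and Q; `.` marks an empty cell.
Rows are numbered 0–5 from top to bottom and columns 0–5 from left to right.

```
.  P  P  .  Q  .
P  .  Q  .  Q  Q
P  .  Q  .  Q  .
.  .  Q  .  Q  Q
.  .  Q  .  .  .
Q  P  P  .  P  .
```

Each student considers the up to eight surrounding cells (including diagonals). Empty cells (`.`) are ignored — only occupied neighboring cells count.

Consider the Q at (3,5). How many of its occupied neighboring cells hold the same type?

2

Occupied neighbors of (3,5): (2,4)=Q, (3,4)=Q.
Same type (Q): 2 of 2.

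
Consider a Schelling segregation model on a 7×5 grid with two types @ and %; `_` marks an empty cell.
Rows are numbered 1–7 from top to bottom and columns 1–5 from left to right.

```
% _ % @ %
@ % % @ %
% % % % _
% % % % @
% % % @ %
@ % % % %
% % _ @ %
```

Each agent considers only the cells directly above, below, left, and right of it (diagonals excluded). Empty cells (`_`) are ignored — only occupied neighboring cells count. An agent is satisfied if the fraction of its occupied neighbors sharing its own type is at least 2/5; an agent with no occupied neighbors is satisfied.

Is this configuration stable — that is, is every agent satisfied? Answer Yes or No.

Row 1: (1,1)% 0/1 not · (1,3)% 1/2 satisfied · (1,4)@ 1/3 not · (1,5)% 1/2 satisfied
Row 2: (2,1)@ 0/3 not · (2,2)% 2/3 satisfied · (2,3)% 3/4 satisfied · (2,4)@ 1/4 not · (2,5)% 1/2 satisfied
Row 3: (3,1)% 2/3 satisfied · (3,2)% 4/4 satisfied · (3,3)% 4/4 satisfied · (3,4)% 2/3 satisfied
Row 4: (4,1)% 3/3 satisfied · (4,2)% 4/4 satisfied · (4,3)% 4/4 satisfied · (4,4)% 2/4 satisfied · (4,5)@ 0/2 not
Row 5: (5,1)% 2/3 satisfied · (5,2)% 4/4 satisfied · (5,3)% 3/4 satisfied · (5,4)@ 0/4 not · (5,5)% 1/3 not
Row 6: (6,1)@ 0/3 not · (6,2)% 3/4 satisfied · (6,3)% 3/3 satisfied · (6,4)% 2/4 satisfied · (6,5)% 3/3 satisfied
Row 7: (7,1)% 1/2 satisfied · (7,2)% 2/2 satisfied · (7,4)@ 0/2 not · (7,5)% 1/2 satisfied
For instance (1,1) has only 0/1 same-type neighbors, below 2/5.

No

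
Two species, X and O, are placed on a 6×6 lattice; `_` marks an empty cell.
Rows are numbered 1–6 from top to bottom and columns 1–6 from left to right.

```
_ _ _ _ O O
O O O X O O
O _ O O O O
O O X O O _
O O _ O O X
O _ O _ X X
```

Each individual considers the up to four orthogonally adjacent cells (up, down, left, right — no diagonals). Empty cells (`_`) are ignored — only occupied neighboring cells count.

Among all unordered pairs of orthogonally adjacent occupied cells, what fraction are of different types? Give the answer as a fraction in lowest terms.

Scan each occupied cell's neighbors to the right and below so each pair is counted once.
From row 1: 0 unlike of 3 pairs (running 0/3).
From row 2: 3 unlike of 10 pairs (running 3/13).
From row 3: 1 unlike of 7 pairs (running 4/20).
From row 4: 2 unlike of 8 pairs (running 6/28).
From row 5: 2 unlike of 6 pairs (running 8/34).
From row 6: 0 unlike of 1 pairs (running 8/35).
Total adjacent occupied pairs: 35; unlike-type pairs: 8.
8/35 is already in lowest terms.

8/35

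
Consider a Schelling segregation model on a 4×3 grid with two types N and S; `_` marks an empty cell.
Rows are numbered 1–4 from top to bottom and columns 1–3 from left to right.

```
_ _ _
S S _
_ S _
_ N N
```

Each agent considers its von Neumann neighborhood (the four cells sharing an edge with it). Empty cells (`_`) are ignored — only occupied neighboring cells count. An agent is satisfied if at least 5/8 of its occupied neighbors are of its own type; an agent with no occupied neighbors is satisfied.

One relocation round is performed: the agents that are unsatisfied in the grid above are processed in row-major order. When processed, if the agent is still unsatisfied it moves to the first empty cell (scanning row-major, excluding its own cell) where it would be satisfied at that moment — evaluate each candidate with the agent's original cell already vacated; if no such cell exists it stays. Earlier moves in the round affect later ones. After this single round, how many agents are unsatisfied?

0

Initially unsatisfied (in order): (3,2), (4,2).
  (3,2) → (1,1).
  (4,2): now satisfied by earlier moves; stays.
Resulting grid:
S _ _
S S _
_ _ _
_ N N
All satisfied now.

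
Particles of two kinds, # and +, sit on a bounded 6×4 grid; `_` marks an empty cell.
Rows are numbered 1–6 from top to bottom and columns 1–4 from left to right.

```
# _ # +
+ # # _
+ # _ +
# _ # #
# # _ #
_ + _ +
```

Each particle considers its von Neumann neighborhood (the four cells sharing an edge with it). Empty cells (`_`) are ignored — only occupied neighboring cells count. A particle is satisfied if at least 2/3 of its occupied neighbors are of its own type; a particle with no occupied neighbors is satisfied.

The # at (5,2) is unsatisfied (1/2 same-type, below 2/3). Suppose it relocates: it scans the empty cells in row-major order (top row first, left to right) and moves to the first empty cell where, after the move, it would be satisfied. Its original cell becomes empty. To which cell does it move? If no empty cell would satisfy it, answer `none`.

(1,2)

Vacating (5,2). Empty cells in order:
  (1,2): 3/3 same-type → satisfied — stop here.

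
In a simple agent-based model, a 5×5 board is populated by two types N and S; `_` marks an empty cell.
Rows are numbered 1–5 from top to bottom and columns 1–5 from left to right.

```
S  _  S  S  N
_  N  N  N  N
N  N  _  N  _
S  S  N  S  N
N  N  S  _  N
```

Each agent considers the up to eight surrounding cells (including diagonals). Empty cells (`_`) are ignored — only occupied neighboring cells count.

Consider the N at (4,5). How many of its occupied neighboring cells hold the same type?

2

Occupied neighbors of (4,5): (3,4)=N, (4,4)=S, (5,5)=N.
Same type (N): 2 of 3.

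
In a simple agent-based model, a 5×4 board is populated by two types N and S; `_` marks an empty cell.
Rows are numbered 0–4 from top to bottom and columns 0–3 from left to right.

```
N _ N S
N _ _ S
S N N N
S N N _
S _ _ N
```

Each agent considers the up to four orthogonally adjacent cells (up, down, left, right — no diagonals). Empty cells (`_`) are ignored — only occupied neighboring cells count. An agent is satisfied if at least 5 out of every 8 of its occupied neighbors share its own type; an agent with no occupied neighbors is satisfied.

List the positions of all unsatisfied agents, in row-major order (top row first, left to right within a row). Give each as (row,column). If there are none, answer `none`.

Row 0: (0,0)N 1/1 ok · (0,2)N 0/1 unhappy · (0,3)S 1/2 unhappy
Row 1: (1,0)N 1/2 unhappy · (1,3)S 1/2 unhappy
Row 2: (2,0)S 1/3 unhappy · (2,1)N 2/3 ok · (2,2)N 3/3 ok · (2,3)N 1/2 unhappy
Row 3: (3,0)S 2/3 ok · (3,1)N 2/3 ok · (3,2)N 2/2 ok
Row 4: (4,0)S 1/1 ok · (4,3)N 0/0 ok

(0,2), (0,3), (1,0), (1,3), (2,0), (2,3)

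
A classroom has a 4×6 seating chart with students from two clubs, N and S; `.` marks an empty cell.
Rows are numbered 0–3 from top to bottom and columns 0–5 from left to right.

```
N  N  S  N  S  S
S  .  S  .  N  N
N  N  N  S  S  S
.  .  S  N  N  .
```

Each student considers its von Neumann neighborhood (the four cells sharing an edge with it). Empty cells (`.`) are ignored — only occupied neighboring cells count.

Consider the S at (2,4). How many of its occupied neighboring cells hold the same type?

2

Occupied neighbors of (2,4): (1,4)=N, (3,4)=N, (2,3)=S, (2,5)=S.
Same type (S): 2 of 4.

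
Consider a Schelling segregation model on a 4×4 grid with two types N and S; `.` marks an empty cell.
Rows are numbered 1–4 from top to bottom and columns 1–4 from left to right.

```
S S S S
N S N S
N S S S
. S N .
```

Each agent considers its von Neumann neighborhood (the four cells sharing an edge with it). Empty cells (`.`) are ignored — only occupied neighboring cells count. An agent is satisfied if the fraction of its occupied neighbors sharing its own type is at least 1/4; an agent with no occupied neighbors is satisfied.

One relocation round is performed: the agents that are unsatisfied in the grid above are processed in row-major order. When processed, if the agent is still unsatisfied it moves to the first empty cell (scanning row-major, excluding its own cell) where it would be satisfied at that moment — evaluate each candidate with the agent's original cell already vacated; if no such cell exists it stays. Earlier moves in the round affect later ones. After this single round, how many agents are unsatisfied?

1

Initially unsatisfied (in order): (2,3), (4,3).
  (2,3) → (4,1).
  (4,3): no empty cell satisfies it; stays.
Resulting grid:
S S S S
N S . S
N S S S
N S N .
Unsatisfied now: (4,3).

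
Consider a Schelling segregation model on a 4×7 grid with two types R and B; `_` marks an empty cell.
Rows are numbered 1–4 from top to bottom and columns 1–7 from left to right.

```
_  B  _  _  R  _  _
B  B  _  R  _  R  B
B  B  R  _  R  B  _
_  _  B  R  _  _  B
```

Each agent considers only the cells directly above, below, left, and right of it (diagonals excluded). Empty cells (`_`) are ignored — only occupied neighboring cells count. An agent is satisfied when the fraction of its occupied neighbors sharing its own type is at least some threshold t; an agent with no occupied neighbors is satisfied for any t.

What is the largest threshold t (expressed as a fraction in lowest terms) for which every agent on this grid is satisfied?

Row 1: (1,2)B 1/1 · (1,5)R — no occupied neighbors
Row 2: (2,1)B 2/2 · (2,2)B 3/3 · (2,4)R — no occupied neighbors · (2,6)R 0/2 · (2,7)B 0/1
Row 3: (3,1)B 2/2 · (3,2)B 2/3 · (3,3)R 0/2 · (3,5)R 0/1 · (3,6)B 0/2
Row 4: (4,3)B 0/2 · (4,4)R 0/1 · (4,7)B — no occupied neighbors
The smallest same-type fraction is 0/2 at (2,6), which reduces to 0/1. Any threshold above that leaves this agent unsatisfied.

0/1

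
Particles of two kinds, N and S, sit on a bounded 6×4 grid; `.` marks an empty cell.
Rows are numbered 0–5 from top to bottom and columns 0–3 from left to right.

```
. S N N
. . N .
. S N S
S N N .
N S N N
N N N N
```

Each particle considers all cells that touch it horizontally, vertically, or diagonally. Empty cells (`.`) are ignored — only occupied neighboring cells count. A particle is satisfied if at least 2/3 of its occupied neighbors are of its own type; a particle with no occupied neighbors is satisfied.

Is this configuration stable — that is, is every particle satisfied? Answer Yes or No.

No

(0,1)S 0/2 unhappy
(0,2)N 2/3 ok
(0,3)N 2/2 ok
(1,2)N 3/6 unhappy
(2,1)S 1/5 unhappy
(2,2)N 3/5 unhappy
(2,3)S 0/3 unhappy
(3,0)S 2/4 unhappy
(3,1)N 4/7 unhappy
(3,2)N 4/7 unhappy
(4,0)N 3/5 unhappy
(4,1)S 1/8 unhappy
(4,2)N 6/7 ok
(4,3)N 4/4 ok
(5,0)N 2/3 ok
(5,1)N 4/5 ok
(5,2)N 4/5 ok
(5,3)N 3/3 ok
For instance (0,1) has only 0/2 same-type neighbors, below 2/3.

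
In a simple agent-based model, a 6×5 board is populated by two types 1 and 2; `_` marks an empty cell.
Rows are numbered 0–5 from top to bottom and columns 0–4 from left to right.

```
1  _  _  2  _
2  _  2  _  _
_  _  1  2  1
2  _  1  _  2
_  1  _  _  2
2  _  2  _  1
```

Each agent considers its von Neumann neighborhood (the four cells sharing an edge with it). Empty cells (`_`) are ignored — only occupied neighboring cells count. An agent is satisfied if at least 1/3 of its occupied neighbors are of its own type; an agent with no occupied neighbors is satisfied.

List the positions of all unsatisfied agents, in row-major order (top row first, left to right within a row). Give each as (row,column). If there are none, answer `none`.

(0,0)1 0/1 not
(0,3)2 0/0 satisfied
(1,0)2 0/1 not
(1,2)2 0/1 not
(2,2)1 1/3 satisfied
(2,3)2 0/2 not
(2,4)1 0/2 not
(3,0)2 0/0 satisfied
(3,2)1 1/1 satisfied
(3,4)2 1/2 satisfied
(4,1)1 0/0 satisfied
(4,4)2 1/2 satisfied
(5,0)2 0/0 satisfied
(5,2)2 0/0 satisfied
(5,4)1 0/1 not

(0,0), (1,0), (1,2), (2,3), (2,4), (5,4)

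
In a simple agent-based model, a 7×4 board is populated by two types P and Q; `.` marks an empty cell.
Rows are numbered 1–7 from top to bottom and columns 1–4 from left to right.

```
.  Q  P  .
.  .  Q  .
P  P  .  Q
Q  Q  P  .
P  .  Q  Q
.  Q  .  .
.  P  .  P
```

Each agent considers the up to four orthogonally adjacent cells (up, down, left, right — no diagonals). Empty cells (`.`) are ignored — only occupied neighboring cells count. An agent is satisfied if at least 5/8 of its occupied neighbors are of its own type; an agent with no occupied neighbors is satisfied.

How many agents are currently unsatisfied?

12

Row 1: (1,2)Q 0/1 not · (1,3)P 0/2 not
Row 2: (2,3)Q 0/1 not
Row 3: (3,1)P 1/2 not · (3,2)P 1/2 not · (3,4)Q 0/0 satisfied
Row 4: (4,1)Q 1/3 not · (4,2)Q 1/3 not · (4,3)P 0/2 not
Row 5: (5,1)P 0/1 not · (5,3)Q 1/2 not · (5,4)Q 1/1 satisfied
Row 6: (6,2)Q 0/1 not
Row 7: (7,2)P 0/1 not · (7,4)P 0/0 satisfied
Unsatisfied: (1,2), (1,3), (2,3), (3,1), (3,2), (4,1), (4,2), (4,3), (5,1), (5,3), (6,2), (7,2) — 12 in total.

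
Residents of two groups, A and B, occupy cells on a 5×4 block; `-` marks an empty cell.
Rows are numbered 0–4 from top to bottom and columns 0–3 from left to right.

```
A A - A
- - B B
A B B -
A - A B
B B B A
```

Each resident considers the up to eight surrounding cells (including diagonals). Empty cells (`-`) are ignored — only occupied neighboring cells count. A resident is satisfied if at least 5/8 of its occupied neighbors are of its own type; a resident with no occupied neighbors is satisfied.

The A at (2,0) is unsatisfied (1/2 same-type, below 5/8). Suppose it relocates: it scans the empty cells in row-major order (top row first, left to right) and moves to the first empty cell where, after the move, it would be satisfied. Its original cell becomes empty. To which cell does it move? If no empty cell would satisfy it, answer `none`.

Vacating (2,0). Empty cells in order:
  (0,2): 2/4 same-type → still unsatisfied.
  (1,0): 2/3 same-type → satisfied — stop here.

(1,0)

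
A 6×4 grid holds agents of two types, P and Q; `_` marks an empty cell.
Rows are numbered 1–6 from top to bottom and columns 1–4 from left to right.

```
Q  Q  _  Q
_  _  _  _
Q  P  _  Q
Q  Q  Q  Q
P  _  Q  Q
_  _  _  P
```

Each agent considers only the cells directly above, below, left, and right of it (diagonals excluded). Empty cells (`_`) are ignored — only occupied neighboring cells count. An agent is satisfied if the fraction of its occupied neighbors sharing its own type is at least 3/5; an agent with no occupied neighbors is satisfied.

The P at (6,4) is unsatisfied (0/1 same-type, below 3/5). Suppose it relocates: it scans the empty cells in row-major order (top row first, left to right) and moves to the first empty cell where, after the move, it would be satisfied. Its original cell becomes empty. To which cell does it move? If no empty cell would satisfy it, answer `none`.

(2,3)

Vacating (6,4). Empty cells in order:
  (1,3): 0/2 same-type → still unsatisfied.
  (2,1): 0/2 same-type → still unsatisfied.
  (2,2): 1/2 same-type → still unsatisfied.
  (2,3): 0/0 same-type → satisfied — stop here.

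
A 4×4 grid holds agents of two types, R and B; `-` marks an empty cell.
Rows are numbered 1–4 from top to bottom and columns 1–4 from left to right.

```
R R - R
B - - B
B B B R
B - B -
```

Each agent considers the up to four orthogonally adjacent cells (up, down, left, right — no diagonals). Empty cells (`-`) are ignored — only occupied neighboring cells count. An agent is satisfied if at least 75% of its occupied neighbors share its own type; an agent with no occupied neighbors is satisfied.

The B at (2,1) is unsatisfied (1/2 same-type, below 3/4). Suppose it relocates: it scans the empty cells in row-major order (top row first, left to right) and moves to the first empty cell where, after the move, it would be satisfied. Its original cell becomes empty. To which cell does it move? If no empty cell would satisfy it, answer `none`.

(2,3)

Vacating (2,1). Empty cells in order:
  (1,3): 0/2 same-type → still unsatisfied.
  (2,2): 1/2 same-type → still unsatisfied.
  (2,3): 2/2 same-type → satisfied — stop here.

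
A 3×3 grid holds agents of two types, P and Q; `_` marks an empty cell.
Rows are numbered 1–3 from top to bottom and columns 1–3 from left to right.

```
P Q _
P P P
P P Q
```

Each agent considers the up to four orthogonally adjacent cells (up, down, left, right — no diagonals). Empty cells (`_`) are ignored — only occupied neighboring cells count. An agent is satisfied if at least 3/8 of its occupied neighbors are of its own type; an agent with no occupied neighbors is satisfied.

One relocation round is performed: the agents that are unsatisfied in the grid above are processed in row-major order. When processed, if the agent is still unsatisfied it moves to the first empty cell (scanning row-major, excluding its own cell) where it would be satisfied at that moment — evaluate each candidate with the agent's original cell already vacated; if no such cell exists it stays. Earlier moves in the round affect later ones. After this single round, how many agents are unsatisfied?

Initially unsatisfied (in order): (1,2), (3,3).
  (1,2): no empty cell satisfies it; stays.
  (3,3) → (1,3).
Resulting grid:
P Q Q
P P P
P P _
Unsatisfied now: (1,2).

1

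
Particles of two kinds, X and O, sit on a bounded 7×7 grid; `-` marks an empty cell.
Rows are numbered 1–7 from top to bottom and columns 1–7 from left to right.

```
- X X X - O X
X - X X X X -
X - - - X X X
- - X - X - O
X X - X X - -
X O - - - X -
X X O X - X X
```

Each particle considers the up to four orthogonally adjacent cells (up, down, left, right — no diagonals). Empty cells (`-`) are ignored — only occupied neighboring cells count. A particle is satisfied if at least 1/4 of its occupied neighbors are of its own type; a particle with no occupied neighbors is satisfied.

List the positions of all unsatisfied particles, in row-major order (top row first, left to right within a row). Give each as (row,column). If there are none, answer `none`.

Row 1: (1,2)X 1/1 satisfied · (1,3)X 3/3 satisfied · (1,4)X 2/2 satisfied · (1,6)O 0/2 not · (1,7)X 0/1 not
Row 2: (2,1)X 1/1 satisfied · (2,3)X 2/2 satisfied · (2,4)X 3/3 satisfied · (2,5)X 3/3 satisfied · (2,6)X 2/3 satisfied
Row 3: (3,1)X 1/1 satisfied · (3,5)X 3/3 satisfied · (3,6)X 3/3 satisfied · (3,7)X 1/2 satisfied
Row 4: (4,3)X 0/0 satisfied · (4,5)X 2/2 satisfied · (4,7)O 0/1 not
Row 5: (5,1)X 2/2 satisfied · (5,2)X 1/2 satisfied · (5,4)X 1/1 satisfied · (5,5)X 2/2 satisfied
Row 6: (6,1)X 2/3 satisfied · (6,2)O 0/3 not · (6,6)X 1/1 satisfied
Row 7: (7,1)X 2/2 satisfied · (7,2)X 1/3 satisfied · (7,3)O 0/2 not · (7,4)X 0/1 not · (7,6)X 2/2 satisfied · (7,7)X 1/1 satisfied

(1,6), (1,7), (4,7), (6,2), (7,3), (7,4)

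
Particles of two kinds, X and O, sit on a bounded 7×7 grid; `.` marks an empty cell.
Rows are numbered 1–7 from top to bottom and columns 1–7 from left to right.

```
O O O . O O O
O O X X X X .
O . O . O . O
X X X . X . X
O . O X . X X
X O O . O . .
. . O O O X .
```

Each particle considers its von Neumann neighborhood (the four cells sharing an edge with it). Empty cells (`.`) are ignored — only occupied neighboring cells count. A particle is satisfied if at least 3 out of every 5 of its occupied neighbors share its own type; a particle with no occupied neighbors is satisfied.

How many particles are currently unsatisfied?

(1,1)O 2/2 ok
(1,2)O 3/3 ok
(1,3)O 1/2 unhappy
(1,5)O 1/2 unhappy
(1,6)O 2/3 ok
(1,7)O 1/1 ok
(2,1)O 3/3 ok
(2,2)O 2/3 ok
(2,3)X 1/4 unhappy
(2,4)X 2/2 ok
(2,5)X 2/4 unhappy
(2,6)X 1/2 unhappy
(3,1)O 1/2 unhappy
(3,3)O 0/2 unhappy
(3,5)O 0/2 unhappy
(3,7)O 0/1 unhappy
(4,1)X 1/3 unhappy
(4,2)X 2/2 ok
(4,3)X 1/3 unhappy
(4,5)X 0/1 unhappy
(4,7)X 1/2 unhappy
(5,1)O 0/2 unhappy
(5,3)O 1/3 unhappy
(5,4)X 0/1 unhappy
(5,6)X 1/1 ok
(5,7)X 2/2 ok
(6,1)X 0/2 unhappy
(6,2)O 1/2 unhappy
(6,3)O 3/3 ok
(6,5)O 1/1 ok
(7,3)O 2/2 ok
(7,4)O 2/2 ok
(7,5)O 2/3 ok
(7,6)X 0/1 unhappy
Unsatisfied: (1,3), (1,5), (2,3), (2,5), (2,6), (3,1), (3,3), (3,5), (3,7), (4,1), (4,3), (4,5), (4,7), (5,1), (5,3), (5,4), (6,1), (6,2), (7,6) — 19 in total.

19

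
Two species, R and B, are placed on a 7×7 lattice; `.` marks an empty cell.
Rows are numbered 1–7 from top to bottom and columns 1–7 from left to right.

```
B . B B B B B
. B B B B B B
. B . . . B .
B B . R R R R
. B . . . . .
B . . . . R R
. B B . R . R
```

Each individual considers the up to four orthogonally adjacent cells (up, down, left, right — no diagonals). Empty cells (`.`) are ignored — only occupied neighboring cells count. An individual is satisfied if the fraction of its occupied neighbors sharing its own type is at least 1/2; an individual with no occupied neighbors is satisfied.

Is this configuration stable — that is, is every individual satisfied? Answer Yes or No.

Yes

(1,1)B 0/0 satisfied
(1,3)B 2/2 satisfied
(1,4)B 3/3 satisfied
(1,5)B 3/3 satisfied
(1,6)B 3/3 satisfied
(1,7)B 2/2 satisfied
(2,2)B 2/2 satisfied
(2,3)B 3/3 satisfied
(2,4)B 3/3 satisfied
(2,5)B 3/3 satisfied
(2,6)B 4/4 satisfied
(2,7)B 2/2 satisfied
(3,2)B 2/2 satisfied
(3,6)B 1/2 satisfied
(4,1)B 1/1 satisfied
(4,2)B 3/3 satisfied
(4,4)R 1/1 satisfied
(4,5)R 2/2 satisfied
(4,6)R 2/3 satisfied
(4,7)R 1/1 satisfied
(5,2)B 1/1 satisfied
(6,1)B 0/0 satisfied
(6,6)R 1/1 satisfied
(6,7)R 2/2 satisfied
(7,2)B 1/1 satisfied
(7,3)B 1/1 satisfied
(7,5)R 0/0 satisfied
(7,7)R 1/1 satisfied
All meet the threshold, so the configuration is stable.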